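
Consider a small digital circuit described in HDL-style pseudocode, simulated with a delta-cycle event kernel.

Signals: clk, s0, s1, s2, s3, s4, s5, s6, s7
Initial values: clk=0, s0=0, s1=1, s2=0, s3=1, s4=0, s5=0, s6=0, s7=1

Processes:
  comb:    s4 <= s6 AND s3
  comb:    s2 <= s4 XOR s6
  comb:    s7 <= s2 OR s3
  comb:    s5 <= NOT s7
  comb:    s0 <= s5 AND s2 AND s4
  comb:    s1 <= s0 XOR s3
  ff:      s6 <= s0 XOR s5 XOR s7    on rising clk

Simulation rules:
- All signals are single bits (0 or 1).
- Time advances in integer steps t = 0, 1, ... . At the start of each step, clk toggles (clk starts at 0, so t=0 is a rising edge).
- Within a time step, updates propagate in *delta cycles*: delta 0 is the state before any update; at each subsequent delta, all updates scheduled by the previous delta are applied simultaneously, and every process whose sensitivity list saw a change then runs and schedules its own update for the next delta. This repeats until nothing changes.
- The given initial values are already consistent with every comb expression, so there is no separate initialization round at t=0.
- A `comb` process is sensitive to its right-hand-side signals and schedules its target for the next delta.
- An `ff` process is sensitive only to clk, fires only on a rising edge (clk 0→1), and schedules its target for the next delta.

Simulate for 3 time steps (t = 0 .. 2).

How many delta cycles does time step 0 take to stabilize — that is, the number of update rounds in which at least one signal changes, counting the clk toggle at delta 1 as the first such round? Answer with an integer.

4

[bits: s0,s2,s7,s5,s3,s1,s4,clk,s6]
t=0: Δ0=001011000 Δ1=001011010 Δ2=001011011 Δ3=011011111 Δ4=001011111 | 4Δ
t=1: Δ0=001011111 Δ1=001011101 | 1Δ
t=2: Δ0=001011101 Δ1=001011111 | 1Δ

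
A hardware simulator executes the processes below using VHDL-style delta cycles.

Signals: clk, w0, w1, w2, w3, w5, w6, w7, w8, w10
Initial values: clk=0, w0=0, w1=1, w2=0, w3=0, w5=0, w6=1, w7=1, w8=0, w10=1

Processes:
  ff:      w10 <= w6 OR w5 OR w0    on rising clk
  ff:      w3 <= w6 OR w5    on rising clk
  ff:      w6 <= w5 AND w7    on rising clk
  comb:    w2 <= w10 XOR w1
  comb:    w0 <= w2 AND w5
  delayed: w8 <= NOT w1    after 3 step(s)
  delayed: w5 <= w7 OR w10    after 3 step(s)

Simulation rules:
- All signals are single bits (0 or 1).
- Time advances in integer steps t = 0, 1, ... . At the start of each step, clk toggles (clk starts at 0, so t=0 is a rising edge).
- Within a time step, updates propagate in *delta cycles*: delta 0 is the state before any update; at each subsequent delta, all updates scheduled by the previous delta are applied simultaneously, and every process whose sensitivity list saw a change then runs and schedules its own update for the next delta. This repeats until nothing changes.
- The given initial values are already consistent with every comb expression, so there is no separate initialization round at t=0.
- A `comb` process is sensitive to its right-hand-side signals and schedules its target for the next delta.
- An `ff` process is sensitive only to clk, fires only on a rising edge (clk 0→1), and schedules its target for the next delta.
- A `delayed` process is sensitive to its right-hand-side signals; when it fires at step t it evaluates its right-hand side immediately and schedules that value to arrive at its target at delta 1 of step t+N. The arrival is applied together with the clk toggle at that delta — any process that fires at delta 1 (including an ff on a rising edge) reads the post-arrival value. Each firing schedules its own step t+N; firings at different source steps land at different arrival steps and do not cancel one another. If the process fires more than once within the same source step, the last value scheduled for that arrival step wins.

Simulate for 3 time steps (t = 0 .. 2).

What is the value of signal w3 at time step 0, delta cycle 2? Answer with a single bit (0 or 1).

[bits: w8,w2,clk,w3,w6,w10,w0,w1,w5,w7]
t=0: Δ0=0000110101 Δ1=0010110101 Δ2=0011010101 | 2Δ
t=1: Δ0=0011010101 Δ1=0001010101 | 1Δ
t=2: Δ0=0001010101 Δ1=0011010101 Δ2=0010000101 Δ3=0110000101 | 3Δ

1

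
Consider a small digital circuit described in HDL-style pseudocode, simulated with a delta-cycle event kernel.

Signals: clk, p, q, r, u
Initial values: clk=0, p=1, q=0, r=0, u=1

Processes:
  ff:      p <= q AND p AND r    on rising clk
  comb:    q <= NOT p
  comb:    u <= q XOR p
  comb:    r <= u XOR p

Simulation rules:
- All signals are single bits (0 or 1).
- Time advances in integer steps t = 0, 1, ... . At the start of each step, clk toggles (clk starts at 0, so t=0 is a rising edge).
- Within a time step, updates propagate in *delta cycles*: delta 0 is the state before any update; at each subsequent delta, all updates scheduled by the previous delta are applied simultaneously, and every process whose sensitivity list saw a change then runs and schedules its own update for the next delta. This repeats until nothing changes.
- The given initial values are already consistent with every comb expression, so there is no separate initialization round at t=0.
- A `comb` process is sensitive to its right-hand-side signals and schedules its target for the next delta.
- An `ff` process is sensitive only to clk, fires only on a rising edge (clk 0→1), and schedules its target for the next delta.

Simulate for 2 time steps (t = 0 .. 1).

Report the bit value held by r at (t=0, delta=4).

t=0 Δ0: clk=0 u=1 r=0 p=1 q=0
  Δ1: clk:0→1
  Δ2: p:1→0
  Δ3: u:1→0, r:0→1, q:0→1
  Δ4: u:0→1, r:1→0
  Δ5: r:0→1
  (5Δ to stable)
t=1 Δ0: clk=1 u=1 r=1 p=0 q=1
  Δ1: clk:1→0
  (1Δ to stable)

0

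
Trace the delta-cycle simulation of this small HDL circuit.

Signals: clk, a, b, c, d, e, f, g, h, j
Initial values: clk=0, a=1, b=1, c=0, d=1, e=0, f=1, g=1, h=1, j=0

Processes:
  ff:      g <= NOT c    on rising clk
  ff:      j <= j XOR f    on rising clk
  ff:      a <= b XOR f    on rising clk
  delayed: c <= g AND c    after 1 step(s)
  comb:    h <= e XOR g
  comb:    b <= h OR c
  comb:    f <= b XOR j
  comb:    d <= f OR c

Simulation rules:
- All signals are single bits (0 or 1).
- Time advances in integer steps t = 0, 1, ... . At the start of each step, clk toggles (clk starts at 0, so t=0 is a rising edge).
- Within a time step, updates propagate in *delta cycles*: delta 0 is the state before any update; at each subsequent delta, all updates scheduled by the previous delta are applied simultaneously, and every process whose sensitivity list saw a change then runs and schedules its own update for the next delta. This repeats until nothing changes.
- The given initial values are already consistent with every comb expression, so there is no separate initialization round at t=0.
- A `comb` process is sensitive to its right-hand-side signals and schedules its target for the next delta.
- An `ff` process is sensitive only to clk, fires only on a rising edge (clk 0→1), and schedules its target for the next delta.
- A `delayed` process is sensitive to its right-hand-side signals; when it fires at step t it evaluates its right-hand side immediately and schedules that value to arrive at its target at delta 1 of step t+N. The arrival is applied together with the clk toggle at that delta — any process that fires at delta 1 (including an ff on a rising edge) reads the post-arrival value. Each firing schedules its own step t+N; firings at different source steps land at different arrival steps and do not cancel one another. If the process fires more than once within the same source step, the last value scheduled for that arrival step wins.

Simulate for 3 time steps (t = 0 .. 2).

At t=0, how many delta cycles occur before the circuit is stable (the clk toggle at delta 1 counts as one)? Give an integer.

4

t=0 Δ0: d=1 clk=0 f=1 b=1 g=1 h=1 e=0 j=0 a=1 c=0
  Δ1: clk:0→1
  Δ2: j:0→1, a:1→0
  Δ3: f:1→0
  Δ4: d:1→0
  (4Δ to stable)
t=1 Δ0: d=0 clk=1 f=0 b=1 g=1 h=1 e=0 j=1 a=0 c=0
  Δ1: clk:1→0
  (1Δ to stable)
t=2 Δ0: d=0 clk=0 f=0 b=1 g=1 h=1 e=0 j=1 a=0 c=0
  Δ1: clk:0→1
  Δ2: a:0→1
  (2Δ to stable)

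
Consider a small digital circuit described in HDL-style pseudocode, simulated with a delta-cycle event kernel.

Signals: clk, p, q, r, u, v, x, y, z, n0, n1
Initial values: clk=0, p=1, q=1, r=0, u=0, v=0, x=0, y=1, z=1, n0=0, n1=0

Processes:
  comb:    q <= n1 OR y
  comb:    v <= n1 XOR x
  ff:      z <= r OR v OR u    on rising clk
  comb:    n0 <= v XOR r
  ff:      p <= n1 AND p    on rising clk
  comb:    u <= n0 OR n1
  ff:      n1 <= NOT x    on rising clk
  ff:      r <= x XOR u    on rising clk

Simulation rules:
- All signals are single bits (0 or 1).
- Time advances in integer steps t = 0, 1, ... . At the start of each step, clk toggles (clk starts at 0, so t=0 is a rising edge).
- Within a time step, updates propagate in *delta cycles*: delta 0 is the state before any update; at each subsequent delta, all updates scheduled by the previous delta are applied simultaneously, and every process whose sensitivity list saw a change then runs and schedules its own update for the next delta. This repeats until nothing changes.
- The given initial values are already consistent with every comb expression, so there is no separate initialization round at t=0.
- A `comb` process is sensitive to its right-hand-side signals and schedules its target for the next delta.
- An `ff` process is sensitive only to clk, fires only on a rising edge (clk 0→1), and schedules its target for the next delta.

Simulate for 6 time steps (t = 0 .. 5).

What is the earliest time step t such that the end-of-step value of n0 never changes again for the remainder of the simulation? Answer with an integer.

t0.Δ0 x=0 z=1 r=0 v=0 n0=0 n1=0 clk=0 q=1 y=1 p=1 u=0
t0.Δ1 x=0 z=1 r=0 v=0 n0=0 n1=0 clk=1 q=1 y=1 p=1 u=0
t0.Δ2 x=0 z=0 r=0 v=0 n0=0 n1=1 clk=1 q=1 y=1 p=0 u=0
t0.Δ3 x=0 z=0 r=0 v=1 n0=0 n1=1 clk=1 q=1 y=1 p=0 u=1
t0.Δ4 x=0 z=0 r=0 v=1 n0=1 n1=1 clk=1 q=1 y=1 p=0 u=1
t1.Δ0 x=0 z=0 r=0 v=1 n0=1 n1=1 clk=1 q=1 y=1 p=0 u=1
t1.Δ1 x=0 z=0 r=0 v=1 n0=1 n1=1 clk=0 q=1 y=1 p=0 u=1
t2.Δ0 x=0 z=0 r=0 v=1 n0=1 n1=1 clk=0 q=1 y=1 p=0 u=1
t2.Δ1 x=0 z=0 r=0 v=1 n0=1 n1=1 clk=1 q=1 y=1 p=0 u=1
t2.Δ2 x=0 z=1 r=1 v=1 n0=1 n1=1 clk=1 q=1 y=1 p=0 u=1
t2.Δ3 x=0 z=1 r=1 v=1 n0=0 n1=1 clk=1 q=1 y=1 p=0 u=1
t3.Δ0 x=0 z=1 r=1 v=1 n0=0 n1=1 clk=1 q=1 y=1 p=0 u=1
t3.Δ1 x=0 z=1 r=1 v=1 n0=0 n1=1 clk=0 q=1 y=1 p=0 u=1
t4.Δ0 x=0 z=1 r=1 v=1 n0=0 n1=1 clk=0 q=1 y=1 p=0 u=1
t4.Δ1 x=0 z=1 r=1 v=1 n0=0 n1=1 clk=1 q=1 y=1 p=0 u=1
t5.Δ0 x=0 z=1 r=1 v=1 n0=0 n1=1 clk=1 q=1 y=1 p=0 u=1
t5.Δ1 x=0 z=1 r=1 v=1 n0=0 n1=1 clk=0 q=1 y=1 p=0 u=1

2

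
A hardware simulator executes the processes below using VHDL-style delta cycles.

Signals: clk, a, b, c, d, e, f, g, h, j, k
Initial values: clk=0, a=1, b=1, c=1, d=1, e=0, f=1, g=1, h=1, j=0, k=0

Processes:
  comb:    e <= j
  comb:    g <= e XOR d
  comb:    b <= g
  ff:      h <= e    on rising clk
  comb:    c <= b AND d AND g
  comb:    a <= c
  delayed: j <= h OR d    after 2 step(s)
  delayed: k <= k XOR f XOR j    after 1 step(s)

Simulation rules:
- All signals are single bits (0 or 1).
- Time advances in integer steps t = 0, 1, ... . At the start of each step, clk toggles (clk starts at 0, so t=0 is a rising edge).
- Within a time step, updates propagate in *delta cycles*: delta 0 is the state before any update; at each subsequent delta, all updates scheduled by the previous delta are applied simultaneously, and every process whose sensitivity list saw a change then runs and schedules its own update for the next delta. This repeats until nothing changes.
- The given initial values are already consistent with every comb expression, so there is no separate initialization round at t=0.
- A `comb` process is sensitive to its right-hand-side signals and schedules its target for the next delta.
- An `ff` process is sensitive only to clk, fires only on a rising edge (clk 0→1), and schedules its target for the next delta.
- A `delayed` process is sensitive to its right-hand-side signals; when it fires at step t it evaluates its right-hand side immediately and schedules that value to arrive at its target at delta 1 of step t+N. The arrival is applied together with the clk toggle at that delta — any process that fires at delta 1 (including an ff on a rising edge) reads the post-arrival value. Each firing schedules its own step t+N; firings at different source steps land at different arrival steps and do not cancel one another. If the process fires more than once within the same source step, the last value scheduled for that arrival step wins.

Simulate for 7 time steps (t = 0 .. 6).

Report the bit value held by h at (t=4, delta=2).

1

[bits: d,g,j,k,e,f,a,b,clk,c,h]
t=0: Δ0=11000111011 Δ1=11000111111 Δ2=11000111110 | 2Δ
t=1: Δ0=11000111110 Δ1=11000111010 | 1Δ
t=2: Δ0=11000111010 Δ1=11100111110 Δ2=11101111110 Δ3=10101111110 Δ4=10101110100 Δ5=10101100100 | 5Δ
t=3: Δ0=10101100100 Δ1=10101100000 | 1Δ
t=4: Δ0=10101100000 Δ1=10101100100 Δ2=10101100101 | 2Δ
t=5: Δ0=10101100101 Δ1=10101100001 | 1Δ
t=6: Δ0=10101100001 Δ1=10101100101 | 1Δ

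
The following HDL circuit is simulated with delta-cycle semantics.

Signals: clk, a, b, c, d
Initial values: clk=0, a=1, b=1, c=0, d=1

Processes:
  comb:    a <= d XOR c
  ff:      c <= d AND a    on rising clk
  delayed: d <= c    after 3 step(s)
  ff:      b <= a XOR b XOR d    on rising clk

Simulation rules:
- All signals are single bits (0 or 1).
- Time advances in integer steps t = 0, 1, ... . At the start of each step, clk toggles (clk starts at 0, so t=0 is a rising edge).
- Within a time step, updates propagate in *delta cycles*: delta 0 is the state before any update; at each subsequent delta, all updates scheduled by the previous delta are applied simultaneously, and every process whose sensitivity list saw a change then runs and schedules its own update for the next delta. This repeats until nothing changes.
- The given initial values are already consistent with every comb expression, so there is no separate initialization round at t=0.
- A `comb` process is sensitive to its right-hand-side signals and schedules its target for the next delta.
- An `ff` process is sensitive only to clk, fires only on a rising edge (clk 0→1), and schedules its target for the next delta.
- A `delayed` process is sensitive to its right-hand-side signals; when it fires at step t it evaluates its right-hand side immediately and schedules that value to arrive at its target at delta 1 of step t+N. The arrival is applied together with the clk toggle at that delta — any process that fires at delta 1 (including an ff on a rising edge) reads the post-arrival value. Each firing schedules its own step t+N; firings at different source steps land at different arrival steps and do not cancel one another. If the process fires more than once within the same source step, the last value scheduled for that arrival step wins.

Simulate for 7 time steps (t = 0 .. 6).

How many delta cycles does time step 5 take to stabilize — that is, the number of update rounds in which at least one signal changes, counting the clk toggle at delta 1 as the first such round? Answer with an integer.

[bits: b,a,clk,d,c]
t=0: Δ0=11010 Δ1=11110 Δ2=11111 Δ3=10111 | 3Δ
t=1: Δ0=10111 Δ1=10011 | 1Δ
t=2: Δ0=10011 Δ1=10111 Δ2=00110 Δ3=01110 | 3Δ
t=3: Δ0=01110 Δ1=01010 | 1Δ
t=4: Δ0=01010 Δ1=01110 Δ2=01111 Δ3=00111 | 3Δ
t=5: Δ0=00111 Δ1=00001 Δ2=01001 | 2Δ
t=6: Δ0=01001 Δ1=01101 Δ2=11100 Δ3=10100 | 3Δ

2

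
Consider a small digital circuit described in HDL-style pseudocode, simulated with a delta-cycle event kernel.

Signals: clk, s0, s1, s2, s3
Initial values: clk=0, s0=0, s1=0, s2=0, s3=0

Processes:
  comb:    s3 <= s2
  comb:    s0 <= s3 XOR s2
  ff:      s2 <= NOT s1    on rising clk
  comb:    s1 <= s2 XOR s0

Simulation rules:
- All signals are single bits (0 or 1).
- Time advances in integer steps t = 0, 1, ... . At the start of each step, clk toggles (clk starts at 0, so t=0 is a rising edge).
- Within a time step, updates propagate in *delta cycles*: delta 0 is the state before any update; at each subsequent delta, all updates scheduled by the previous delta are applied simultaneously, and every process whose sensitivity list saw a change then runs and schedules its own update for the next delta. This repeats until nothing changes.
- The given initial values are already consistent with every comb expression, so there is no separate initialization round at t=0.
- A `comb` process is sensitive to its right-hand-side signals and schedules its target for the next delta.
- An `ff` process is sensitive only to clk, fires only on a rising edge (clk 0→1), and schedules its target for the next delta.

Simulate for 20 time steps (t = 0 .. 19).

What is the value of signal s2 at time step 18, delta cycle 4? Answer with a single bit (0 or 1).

0

t=0 Δ0: s2=0 clk=0 s1=0 s0=0 s3=0
  Δ1: clk:0→1
  Δ2: s2:0→1
  Δ3: s1:0→1, s0:0→1, s3:0→1
  Δ4: s1:1→0, s0:1→0
  Δ5: s1:0→1
  (5Δ to stable)
t=1 Δ0: s2=1 clk=1 s1=1 s0=0 s3=1
  Δ1: clk:1→0
  (1Δ to stable)
t=2 Δ0: s2=1 clk=0 s1=1 s0=0 s3=1
  Δ1: clk:0→1
  Δ2: s2:1→0
  Δ3: s1:1→0, s0:0→1, s3:1→0
  Δ4: s1:0→1, s0:1→0
  Δ5: s1:1→0
  (5Δ to stable)
t=3 Δ0: s2=0 clk=1 s1=0 s0=0 s3=0
  Δ1: clk:1→0
  (1Δ to stable)
t=4 Δ0: s2=0 clk=0 s1=0 s0=0 s3=0
  Δ1: clk:0→1
  Δ2: s2:0→1
  Δ3: s1:0→1, s0:0→1, s3:0→1
  Δ4: s1:1→0, s0:1→0
  Δ5: s1:0→1
  (5Δ to stable)
t=5 Δ0: s2=1 clk=1 s1=1 s0=0 s3=1
  Δ1: clk:1→0
  (1Δ to stable)
t=6 Δ0: s2=1 clk=0 s1=1 s0=0 s3=1
  Δ1: clk:0→1
  Δ2: s2:1→0
  Δ3: s1:1→0, s0:0→1, s3:1→0
  Δ4: s1:0→1, s0:1→0
  Δ5: s1:1→0
  (5Δ to stable)
t=7 Δ0: s2=0 clk=1 s1=0 s0=0 s3=0
  Δ1: clk:1→0
  (1Δ to stable)
t=8 Δ0: s2=0 clk=0 s1=0 s0=0 s3=0
  Δ1: clk:0→1
  Δ2: s2:0→1
  Δ3: s1:0→1, s0:0→1, s3:0→1
  Δ4: s1:1→0, s0:1→0
  Δ5: s1:0→1
  (5Δ to stable)
t=9 Δ0: s2=1 clk=1 s1=1 s0=0 s3=1
  Δ1: clk:1→0
  (1Δ to stable)
t=10 Δ0: s2=1 clk=0 s1=1 s0=0 s3=1
  Δ1: clk:0→1
  Δ2: s2:1→0
  Δ3: s1:1→0, s0:0→1, s3:1→0
  Δ4: s1:0→1, s0:1→0
  Δ5: s1:1→0
  (5Δ to stable)
t=11 Δ0: s2=0 clk=1 s1=0 s0=0 s3=0
  Δ1: clk:1→0
  (1Δ to stable)
t=12 Δ0: s2=0 clk=0 s1=0 s0=0 s3=0
  Δ1: clk:0→1
  Δ2: s2:0→1
  Δ3: s1:0→1, s0:0→1, s3:0→1
  Δ4: s1:1→0, s0:1→0
  Δ5: s1:0→1
  (5Δ to stable)
t=13 Δ0: s2=1 clk=1 s1=1 s0=0 s3=1
  Δ1: clk:1→0
  (1Δ to stable)
t=14 Δ0: s2=1 clk=0 s1=1 s0=0 s3=1
  Δ1: clk:0→1
  Δ2: s2:1→0
  Δ3: s1:1→0, s0:0→1, s3:1→0
  Δ4: s1:0→1, s0:1→0
  Δ5: s1:1→0
  (5Δ to stable)
t=15 Δ0: s2=0 clk=1 s1=0 s0=0 s3=0
  Δ1: clk:1→0
  (1Δ to stable)
t=16 Δ0: s2=0 clk=0 s1=0 s0=0 s3=0
  Δ1: clk:0→1
  Δ2: s2:0→1
  Δ3: s1:0→1, s0:0→1, s3:0→1
  Δ4: s1:1→0, s0:1→0
  Δ5: s1:0→1
  (5Δ to stable)
t=17 Δ0: s2=1 clk=1 s1=1 s0=0 s3=1
  Δ1: clk:1→0
  (1Δ to stable)
t=18 Δ0: s2=1 clk=0 s1=1 s0=0 s3=1
  Δ1: clk:0→1
  Δ2: s2:1→0
  Δ3: s1:1→0, s0:0→1, s3:1→0
  Δ4: s1:0→1, s0:1→0
  Δ5: s1:1→0
  (5Δ to stable)
t=19 Δ0: s2=0 clk=1 s1=0 s0=0 s3=0
  Δ1: clk:1→0
  (1Δ to stable)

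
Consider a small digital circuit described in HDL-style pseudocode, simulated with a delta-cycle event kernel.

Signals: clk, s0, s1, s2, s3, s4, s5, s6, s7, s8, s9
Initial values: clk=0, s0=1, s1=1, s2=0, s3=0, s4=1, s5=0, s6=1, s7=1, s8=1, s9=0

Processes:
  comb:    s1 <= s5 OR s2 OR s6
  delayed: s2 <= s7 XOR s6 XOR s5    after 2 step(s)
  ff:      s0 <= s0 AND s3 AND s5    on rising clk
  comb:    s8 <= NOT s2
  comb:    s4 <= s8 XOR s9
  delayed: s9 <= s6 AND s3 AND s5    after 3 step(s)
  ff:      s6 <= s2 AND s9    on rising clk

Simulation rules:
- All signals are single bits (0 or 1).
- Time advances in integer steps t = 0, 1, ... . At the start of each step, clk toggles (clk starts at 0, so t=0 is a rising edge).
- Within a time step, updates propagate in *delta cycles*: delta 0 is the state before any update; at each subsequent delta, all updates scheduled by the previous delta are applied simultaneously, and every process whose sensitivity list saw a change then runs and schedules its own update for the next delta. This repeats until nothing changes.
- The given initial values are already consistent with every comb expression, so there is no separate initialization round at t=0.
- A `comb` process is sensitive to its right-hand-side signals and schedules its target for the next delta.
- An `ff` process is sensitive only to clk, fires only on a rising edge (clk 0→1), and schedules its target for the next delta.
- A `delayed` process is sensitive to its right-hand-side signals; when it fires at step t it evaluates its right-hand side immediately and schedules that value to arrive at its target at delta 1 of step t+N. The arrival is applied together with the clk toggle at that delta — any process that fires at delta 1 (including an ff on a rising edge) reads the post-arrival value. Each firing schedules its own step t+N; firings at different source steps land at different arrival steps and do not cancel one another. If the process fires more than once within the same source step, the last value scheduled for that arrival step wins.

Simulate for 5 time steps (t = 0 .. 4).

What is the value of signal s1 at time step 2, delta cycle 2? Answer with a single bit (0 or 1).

1

t=0 Δ0: s6=1 s4=1 clk=0 s0=1 s8=1 s7=1 s5=0 s9=0 s2=0 s1=1 s3=0
  Δ1: clk:0→1
  Δ2: s6:1→0, s0:1→0
  Δ3: s1:1→0
  (3Δ to stable)
t=1 Δ0: s6=0 s4=1 clk=1 s0=0 s8=1 s7=1 s5=0 s9=0 s2=0 s1=0 s3=0
  Δ1: clk:1→0
  (1Δ to stable)
t=2 Δ0: s6=0 s4=1 clk=0 s0=0 s8=1 s7=1 s5=0 s9=0 s2=0 s1=0 s3=0
  Δ1: clk:0→1, s2:0→1
  Δ2: s8:1→0, s1:0→1
  Δ3: s4:1→0
  (3Δ to stable)
t=3 Δ0: s6=0 s4=0 clk=1 s0=0 s8=0 s7=1 s5=0 s9=0 s2=1 s1=1 s3=0
  Δ1: clk:1→0
  (1Δ to stable)
t=4 Δ0: s6=0 s4=0 clk=0 s0=0 s8=0 s7=1 s5=0 s9=0 s2=1 s1=1 s3=0
  Δ1: clk:0→1
  (1Δ to stable)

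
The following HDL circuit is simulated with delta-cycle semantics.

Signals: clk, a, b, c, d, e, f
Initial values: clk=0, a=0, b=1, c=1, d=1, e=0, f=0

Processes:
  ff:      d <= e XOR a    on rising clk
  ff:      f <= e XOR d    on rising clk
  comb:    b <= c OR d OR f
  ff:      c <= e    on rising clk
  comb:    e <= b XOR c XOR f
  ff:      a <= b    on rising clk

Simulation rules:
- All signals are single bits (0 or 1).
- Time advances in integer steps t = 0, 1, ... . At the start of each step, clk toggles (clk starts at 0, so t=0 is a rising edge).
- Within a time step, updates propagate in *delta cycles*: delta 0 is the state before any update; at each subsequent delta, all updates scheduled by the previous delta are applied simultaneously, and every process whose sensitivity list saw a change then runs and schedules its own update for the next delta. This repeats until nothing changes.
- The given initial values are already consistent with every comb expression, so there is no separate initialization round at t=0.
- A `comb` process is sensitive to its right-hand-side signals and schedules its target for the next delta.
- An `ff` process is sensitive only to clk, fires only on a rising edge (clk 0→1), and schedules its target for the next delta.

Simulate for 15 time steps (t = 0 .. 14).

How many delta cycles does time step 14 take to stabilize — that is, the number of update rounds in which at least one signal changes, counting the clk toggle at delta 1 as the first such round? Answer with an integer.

[bits: c,e,clk,b,d,a,f]
t=0: Δ0=1001100 Δ1=1011100 Δ2=0011011 | 2Δ
t=1: Δ0=0011011 Δ1=0001011 | 1Δ
t=2: Δ0=0001011 Δ1=0011011 Δ2=0011110 Δ3=0111110 | 3Δ
t=3: Δ0=0111110 Δ1=0101110 | 1Δ
t=4: Δ0=0101110 Δ1=0111110 Δ2=1111010 Δ3=1011010 | 3Δ
t=5: Δ0=1011010 Δ1=1001010 | 1Δ
t=6: Δ0=1001010 Δ1=1011010 Δ2=0011110 Δ3=0111110 | 3Δ
t=7: Δ0=0111110 Δ1=0101110 | 1Δ
t=8: Δ0=0101110 Δ1=0111110 Δ2=1111010 Δ3=1011010 | 3Δ
t=9: Δ0=1011010 Δ1=1001010 | 1Δ
t=10: Δ0=1001010 Δ1=1011010 Δ2=0011110 Δ3=0111110 | 3Δ
t=11: Δ0=0111110 Δ1=0101110 | 1Δ
t=12: Δ0=0101110 Δ1=0111110 Δ2=1111010 Δ3=1011010 | 3Δ
t=13: Δ0=1011010 Δ1=1001010 | 1Δ
t=14: Δ0=1001010 Δ1=1011010 Δ2=0011110 Δ3=0111110 | 3Δ

3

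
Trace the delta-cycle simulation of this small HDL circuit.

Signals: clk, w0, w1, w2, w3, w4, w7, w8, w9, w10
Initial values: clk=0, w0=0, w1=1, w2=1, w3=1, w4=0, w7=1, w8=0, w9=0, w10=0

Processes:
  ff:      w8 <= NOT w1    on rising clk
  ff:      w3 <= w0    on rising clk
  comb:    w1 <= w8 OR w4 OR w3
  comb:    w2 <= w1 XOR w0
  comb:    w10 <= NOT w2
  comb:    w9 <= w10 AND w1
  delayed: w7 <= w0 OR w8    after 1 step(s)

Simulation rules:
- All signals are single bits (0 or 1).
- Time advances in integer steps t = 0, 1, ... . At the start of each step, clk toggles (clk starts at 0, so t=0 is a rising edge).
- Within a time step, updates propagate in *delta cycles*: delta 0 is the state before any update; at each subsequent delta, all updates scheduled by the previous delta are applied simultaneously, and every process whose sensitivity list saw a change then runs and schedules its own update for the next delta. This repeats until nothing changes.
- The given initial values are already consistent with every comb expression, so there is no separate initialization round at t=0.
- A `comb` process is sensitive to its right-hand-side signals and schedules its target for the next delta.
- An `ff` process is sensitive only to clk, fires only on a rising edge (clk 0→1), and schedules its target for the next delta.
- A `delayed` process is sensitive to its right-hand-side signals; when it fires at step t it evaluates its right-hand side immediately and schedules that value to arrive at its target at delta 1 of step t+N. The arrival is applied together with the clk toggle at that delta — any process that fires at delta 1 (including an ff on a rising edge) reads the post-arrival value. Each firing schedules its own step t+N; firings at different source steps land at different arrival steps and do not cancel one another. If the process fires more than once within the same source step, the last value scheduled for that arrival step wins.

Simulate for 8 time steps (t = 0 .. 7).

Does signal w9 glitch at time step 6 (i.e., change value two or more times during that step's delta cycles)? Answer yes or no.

t0.Δ0 w7=1 w9=0 clk=0 w10=0 w2=1 w0=0 w3=1 w4=0 w8=0 w1=1
t0.Δ1 w7=1 w9=0 clk=1 w10=0 w2=1 w0=0 w3=1 w4=0 w8=0 w1=1
t0.Δ2 w7=1 w9=0 clk=1 w10=0 w2=1 w0=0 w3=0 w4=0 w8=0 w1=1
t0.Δ3 w7=1 w9=0 clk=1 w10=0 w2=1 w0=0 w3=0 w4=0 w8=0 w1=0
t0.Δ4 w7=1 w9=0 clk=1 w10=0 w2=0 w0=0 w3=0 w4=0 w8=0 w1=0
t0.Δ5 w7=1 w9=0 clk=1 w10=1 w2=0 w0=0 w3=0 w4=0 w8=0 w1=0
t1.Δ0 w7=1 w9=0 clk=1 w10=1 w2=0 w0=0 w3=0 w4=0 w8=0 w1=0
t1.Δ1 w7=1 w9=0 clk=0 w10=1 w2=0 w0=0 w3=0 w4=0 w8=0 w1=0
t2.Δ0 w7=1 w9=0 clk=0 w10=1 w2=0 w0=0 w3=0 w4=0 w8=0 w1=0
t2.Δ1 w7=1 w9=0 clk=1 w10=1 w2=0 w0=0 w3=0 w4=0 w8=0 w1=0
t2.Δ2 w7=1 w9=0 clk=1 w10=1 w2=0 w0=0 w3=0 w4=0 w8=1 w1=0
t2.Δ3 w7=1 w9=0 clk=1 w10=1 w2=0 w0=0 w3=0 w4=0 w8=1 w1=1
t2.Δ4 w7=1 w9=1 clk=1 w10=1 w2=1 w0=0 w3=0 w4=0 w8=1 w1=1
t2.Δ5 w7=1 w9=1 clk=1 w10=0 w2=1 w0=0 w3=0 w4=0 w8=1 w1=1
t2.Δ6 w7=1 w9=0 clk=1 w10=0 w2=1 w0=0 w3=0 w4=0 w8=1 w1=1
t3.Δ0 w7=1 w9=0 clk=1 w10=0 w2=1 w0=0 w3=0 w4=0 w8=1 w1=1
t3.Δ1 w7=1 w9=0 clk=0 w10=0 w2=1 w0=0 w3=0 w4=0 w8=1 w1=1
t4.Δ0 w7=1 w9=0 clk=0 w10=0 w2=1 w0=0 w3=0 w4=0 w8=1 w1=1
t4.Δ1 w7=1 w9=0 clk=1 w10=0 w2=1 w0=0 w3=0 w4=0 w8=1 w1=1
t4.Δ2 w7=1 w9=0 clk=1 w10=0 w2=1 w0=0 w3=0 w4=0 w8=0 w1=1
t4.Δ3 w7=1 w9=0 clk=1 w10=0 w2=1 w0=0 w3=0 w4=0 w8=0 w1=0
t4.Δ4 w7=1 w9=0 clk=1 w10=0 w2=0 w0=0 w3=0 w4=0 w8=0 w1=0
t4.Δ5 w7=1 w9=0 clk=1 w10=1 w2=0 w0=0 w3=0 w4=0 w8=0 w1=0
t5.Δ0 w7=1 w9=0 clk=1 w10=1 w2=0 w0=0 w3=0 w4=0 w8=0 w1=0
t5.Δ1 w7=0 w9=0 clk=0 w10=1 w2=0 w0=0 w3=0 w4=0 w8=0 w1=0
t6.Δ0 w7=0 w9=0 clk=0 w10=1 w2=0 w0=0 w3=0 w4=0 w8=0 w1=0
t6.Δ1 w7=0 w9=0 clk=1 w10=1 w2=0 w0=0 w3=0 w4=0 w8=0 w1=0
t6.Δ2 w7=0 w9=0 clk=1 w10=1 w2=0 w0=0 w3=0 w4=0 w8=1 w1=0
t6.Δ3 w7=0 w9=0 clk=1 w10=1 w2=0 w0=0 w3=0 w4=0 w8=1 w1=1
t6.Δ4 w7=0 w9=1 clk=1 w10=1 w2=1 w0=0 w3=0 w4=0 w8=1 w1=1
t6.Δ5 w7=0 w9=1 clk=1 w10=0 w2=1 w0=0 w3=0 w4=0 w8=1 w1=1
t6.Δ6 w7=0 w9=0 clk=1 w10=0 w2=1 w0=0 w3=0 w4=0 w8=1 w1=1
t7.Δ0 w7=0 w9=0 clk=1 w10=0 w2=1 w0=0 w3=0 w4=0 w8=1 w1=1
t7.Δ1 w7=1 w9=0 clk=0 w10=0 w2=1 w0=0 w3=0 w4=0 w8=1 w1=1

yes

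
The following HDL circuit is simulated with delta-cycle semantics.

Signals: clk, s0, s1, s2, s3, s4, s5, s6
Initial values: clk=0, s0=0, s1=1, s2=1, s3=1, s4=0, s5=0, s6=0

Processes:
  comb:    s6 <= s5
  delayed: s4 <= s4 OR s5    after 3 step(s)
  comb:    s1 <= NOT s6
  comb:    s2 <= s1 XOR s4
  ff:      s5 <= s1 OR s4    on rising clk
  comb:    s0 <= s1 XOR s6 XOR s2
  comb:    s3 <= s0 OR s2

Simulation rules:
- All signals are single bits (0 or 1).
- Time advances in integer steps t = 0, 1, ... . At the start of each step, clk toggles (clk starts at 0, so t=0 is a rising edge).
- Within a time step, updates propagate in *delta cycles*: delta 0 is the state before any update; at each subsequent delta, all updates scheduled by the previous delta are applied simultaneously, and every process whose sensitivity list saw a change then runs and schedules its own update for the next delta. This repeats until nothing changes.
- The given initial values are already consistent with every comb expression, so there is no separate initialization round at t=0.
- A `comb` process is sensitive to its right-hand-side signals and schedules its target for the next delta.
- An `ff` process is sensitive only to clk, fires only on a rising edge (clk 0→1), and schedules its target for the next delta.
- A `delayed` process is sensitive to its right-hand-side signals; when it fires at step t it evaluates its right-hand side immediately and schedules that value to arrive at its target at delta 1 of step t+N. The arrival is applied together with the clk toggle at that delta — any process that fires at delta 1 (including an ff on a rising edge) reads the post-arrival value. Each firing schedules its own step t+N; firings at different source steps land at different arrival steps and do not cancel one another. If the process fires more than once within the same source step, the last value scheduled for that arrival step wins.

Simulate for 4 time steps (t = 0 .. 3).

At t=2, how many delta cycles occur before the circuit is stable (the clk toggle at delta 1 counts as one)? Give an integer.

6

t=0 Δ0: s4=0 s5=0 s6=0 s3=1 clk=0 s0=0 s2=1 s1=1
  Δ1: clk:0→1
  Δ2: s5:0→1
  Δ3: s6:0→1
  Δ4: s0:0→1, s1:1→0
  Δ5: s0:1→0, s2:1→0
  Δ6: s3:1→0, s0:0→1
  Δ7: s3:0→1
  (7Δ to stable)
t=1 Δ0: s4=0 s5=1 s6=1 s3=1 clk=1 s0=1 s2=0 s1=0
  Δ1: clk:1→0
  (1Δ to stable)
t=2 Δ0: s4=0 s5=1 s6=1 s3=1 clk=0 s0=1 s2=0 s1=0
  Δ1: clk:0→1
  Δ2: s5:1→0
  Δ3: s6:1→0
  Δ4: s0:1→0, s1:0→1
  Δ5: s3:1→0, s0:0→1, s2:0→1
  Δ6: s3:0→1, s0:1→0
  (6Δ to stable)
t=3 Δ0: s4=0 s5=0 s6=0 s3=1 clk=1 s0=0 s2=1 s1=1
  Δ1: s4:0→1, clk:1→0
  Δ2: s2:1→0
  Δ3: s3:1→0, s0:0→1
  Δ4: s3:0→1
  (4Δ to stable)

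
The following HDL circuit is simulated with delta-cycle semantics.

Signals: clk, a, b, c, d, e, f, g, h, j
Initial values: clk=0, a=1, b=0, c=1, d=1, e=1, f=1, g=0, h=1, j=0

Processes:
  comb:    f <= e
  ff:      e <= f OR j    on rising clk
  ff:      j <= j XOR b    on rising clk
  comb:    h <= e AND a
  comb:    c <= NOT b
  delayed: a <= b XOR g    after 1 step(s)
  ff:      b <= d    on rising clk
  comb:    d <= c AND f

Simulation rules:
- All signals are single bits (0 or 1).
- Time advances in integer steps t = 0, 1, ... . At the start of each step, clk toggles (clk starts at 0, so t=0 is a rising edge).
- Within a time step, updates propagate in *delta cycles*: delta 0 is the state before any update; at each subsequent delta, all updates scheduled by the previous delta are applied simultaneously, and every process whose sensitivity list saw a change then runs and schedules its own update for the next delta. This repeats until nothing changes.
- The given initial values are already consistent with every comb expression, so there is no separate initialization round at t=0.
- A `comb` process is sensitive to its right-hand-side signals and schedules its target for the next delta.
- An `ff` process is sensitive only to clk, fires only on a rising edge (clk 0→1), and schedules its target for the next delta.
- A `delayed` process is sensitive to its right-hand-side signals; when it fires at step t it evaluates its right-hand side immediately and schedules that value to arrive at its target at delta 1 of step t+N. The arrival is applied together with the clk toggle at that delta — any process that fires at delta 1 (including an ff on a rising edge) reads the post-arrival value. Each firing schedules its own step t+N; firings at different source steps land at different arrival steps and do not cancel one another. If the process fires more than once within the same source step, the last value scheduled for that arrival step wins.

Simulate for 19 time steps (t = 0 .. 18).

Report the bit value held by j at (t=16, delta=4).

t0.Δ0 a=1 h=1 e=1 clk=0 d=1 j=0 c=1 g=0 b=0 f=1
t0.Δ1 a=1 h=1 e=1 clk=1 d=1 j=0 c=1 g=0 b=0 f=1
t0.Δ2 a=1 h=1 e=1 clk=1 d=1 j=0 c=1 g=0 b=1 f=1
t0.Δ3 a=1 h=1 e=1 clk=1 d=1 j=0 c=0 g=0 b=1 f=1
t0.Δ4 a=1 h=1 e=1 clk=1 d=0 j=0 c=0 g=0 b=1 f=1
t1.Δ0 a=1 h=1 e=1 clk=1 d=0 j=0 c=0 g=0 b=1 f=1
t1.Δ1 a=1 h=1 e=1 clk=0 d=0 j=0 c=0 g=0 b=1 f=1
t2.Δ0 a=1 h=1 e=1 clk=0 d=0 j=0 c=0 g=0 b=1 f=1
t2.Δ1 a=1 h=1 e=1 clk=1 d=0 j=0 c=0 g=0 b=1 f=1
t2.Δ2 a=1 h=1 e=1 clk=1 d=0 j=1 c=0 g=0 b=0 f=1
t2.Δ3 a=1 h=1 e=1 clk=1 d=0 j=1 c=1 g=0 b=0 f=1
t2.Δ4 a=1 h=1 e=1 clk=1 d=1 j=1 c=1 g=0 b=0 f=1
t3.Δ0 a=1 h=1 e=1 clk=1 d=1 j=1 c=1 g=0 b=0 f=1
t3.Δ1 a=0 h=1 e=1 clk=0 d=1 j=1 c=1 g=0 b=0 f=1
t3.Δ2 a=0 h=0 e=1 clk=0 d=1 j=1 c=1 g=0 b=0 f=1
t4.Δ0 a=0 h=0 e=1 clk=0 d=1 j=1 c=1 g=0 b=0 f=1
t4.Δ1 a=0 h=0 e=1 clk=1 d=1 j=1 c=1 g=0 b=0 f=1
t4.Δ2 a=0 h=0 e=1 clk=1 d=1 j=1 c=1 g=0 b=1 f=1
t4.Δ3 a=0 h=0 e=1 clk=1 d=1 j=1 c=0 g=0 b=1 f=1
t4.Δ4 a=0 h=0 e=1 clk=1 d=0 j=1 c=0 g=0 b=1 f=1
t5.Δ0 a=0 h=0 e=1 clk=1 d=0 j=1 c=0 g=0 b=1 f=1
t5.Δ1 a=1 h=0 e=1 clk=0 d=0 j=1 c=0 g=0 b=1 f=1
t5.Δ2 a=1 h=1 e=1 clk=0 d=0 j=1 c=0 g=0 b=1 f=1
t6.Δ0 a=1 h=1 e=1 clk=0 d=0 j=1 c=0 g=0 b=1 f=1
t6.Δ1 a=1 h=1 e=1 clk=1 d=0 j=1 c=0 g=0 b=1 f=1
t6.Δ2 a=1 h=1 e=1 clk=1 d=0 j=0 c=0 g=0 b=0 f=1
t6.Δ3 a=1 h=1 e=1 clk=1 d=0 j=0 c=1 g=0 b=0 f=1
t6.Δ4 a=1 h=1 e=1 clk=1 d=1 j=0 c=1 g=0 b=0 f=1
t7.Δ0 a=1 h=1 e=1 clk=1 d=1 j=0 c=1 g=0 b=0 f=1
t7.Δ1 a=0 h=1 e=1 clk=0 d=1 j=0 c=1 g=0 b=0 f=1
t7.Δ2 a=0 h=0 e=1 clk=0 d=1 j=0 c=1 g=0 b=0 f=1
t8.Δ0 a=0 h=0 e=1 clk=0 d=1 j=0 c=1 g=0 b=0 f=1
t8.Δ1 a=0 h=0 e=1 clk=1 d=1 j=0 c=1 g=0 b=0 f=1
t8.Δ2 a=0 h=0 e=1 clk=1 d=1 j=0 c=1 g=0 b=1 f=1
t8.Δ3 a=0 h=0 e=1 clk=1 d=1 j=0 c=0 g=0 b=1 f=1
t8.Δ4 a=0 h=0 e=1 clk=1 d=0 j=0 c=0 g=0 b=1 f=1
t9.Δ0 a=0 h=0 e=1 clk=1 d=0 j=0 c=0 g=0 b=1 f=1
t9.Δ1 a=1 h=0 e=1 clk=0 d=0 j=0 c=0 g=0 b=1 f=1
t9.Δ2 a=1 h=1 e=1 clk=0 d=0 j=0 c=0 g=0 b=1 f=1
t10.Δ0 a=1 h=1 e=1 clk=0 d=0 j=0 c=0 g=0 b=1 f=1
t10.Δ1 a=1 h=1 e=1 clk=1 d=0 j=0 c=0 g=0 b=1 f=1
t10.Δ2 a=1 h=1 e=1 clk=1 d=0 j=1 c=0 g=0 b=0 f=1
t10.Δ3 a=1 h=1 e=1 clk=1 d=0 j=1 c=1 g=0 b=0 f=1
t10.Δ4 a=1 h=1 e=1 clk=1 d=1 j=1 c=1 g=0 b=0 f=1
t11.Δ0 a=1 h=1 e=1 clk=1 d=1 j=1 c=1 g=0 b=0 f=1
t11.Δ1 a=0 h=1 e=1 clk=0 d=1 j=1 c=1 g=0 b=0 f=1
t11.Δ2 a=0 h=0 e=1 clk=0 d=1 j=1 c=1 g=0 b=0 f=1
t12.Δ0 a=0 h=0 e=1 clk=0 d=1 j=1 c=1 g=0 b=0 f=1
t12.Δ1 a=0 h=0 e=1 clk=1 d=1 j=1 c=1 g=0 b=0 f=1
t12.Δ2 a=0 h=0 e=1 clk=1 d=1 j=1 c=1 g=0 b=1 f=1
t12.Δ3 a=0 h=0 e=1 clk=1 d=1 j=1 c=0 g=0 b=1 f=1
t12.Δ4 a=0 h=0 e=1 clk=1 d=0 j=1 c=0 g=0 b=1 f=1
t13.Δ0 a=0 h=0 e=1 clk=1 d=0 j=1 c=0 g=0 b=1 f=1
t13.Δ1 a=1 h=0 e=1 clk=0 d=0 j=1 c=0 g=0 b=1 f=1
t13.Δ2 a=1 h=1 e=1 clk=0 d=0 j=1 c=0 g=0 b=1 f=1
t14.Δ0 a=1 h=1 e=1 clk=0 d=0 j=1 c=0 g=0 b=1 f=1
t14.Δ1 a=1 h=1 e=1 clk=1 d=0 j=1 c=0 g=0 b=1 f=1
t14.Δ2 a=1 h=1 e=1 clk=1 d=0 j=0 c=0 g=0 b=0 f=1
t14.Δ3 a=1 h=1 e=1 clk=1 d=0 j=0 c=1 g=0 b=0 f=1
t14.Δ4 a=1 h=1 e=1 clk=1 d=1 j=0 c=1 g=0 b=0 f=1
t15.Δ0 a=1 h=1 e=1 clk=1 d=1 j=0 c=1 g=0 b=0 f=1
t15.Δ1 a=0 h=1 e=1 clk=0 d=1 j=0 c=1 g=0 b=0 f=1
t15.Δ2 a=0 h=0 e=1 clk=0 d=1 j=0 c=1 g=0 b=0 f=1
t16.Δ0 a=0 h=0 e=1 clk=0 d=1 j=0 c=1 g=0 b=0 f=1
t16.Δ1 a=0 h=0 e=1 clk=1 d=1 j=0 c=1 g=0 b=0 f=1
t16.Δ2 a=0 h=0 e=1 clk=1 d=1 j=0 c=1 g=0 b=1 f=1
t16.Δ3 a=0 h=0 e=1 clk=1 d=1 j=0 c=0 g=0 b=1 f=1
t16.Δ4 a=0 h=0 e=1 clk=1 d=0 j=0 c=0 g=0 b=1 f=1
t17.Δ0 a=0 h=0 e=1 clk=1 d=0 j=0 c=0 g=0 b=1 f=1
t17.Δ1 a=1 h=0 e=1 clk=0 d=0 j=0 c=0 g=0 b=1 f=1
t17.Δ2 a=1 h=1 e=1 clk=0 d=0 j=0 c=0 g=0 b=1 f=1
t18.Δ0 a=1 h=1 e=1 clk=0 d=0 j=0 c=0 g=0 b=1 f=1
t18.Δ1 a=1 h=1 e=1 clk=1 d=0 j=0 c=0 g=0 b=1 f=1
t18.Δ2 a=1 h=1 e=1 clk=1 d=0 j=1 c=0 g=0 b=0 f=1
t18.Δ3 a=1 h=1 e=1 clk=1 d=0 j=1 c=1 g=0 b=0 f=1
t18.Δ4 a=1 h=1 e=1 clk=1 d=1 j=1 c=1 g=0 b=0 f=1

0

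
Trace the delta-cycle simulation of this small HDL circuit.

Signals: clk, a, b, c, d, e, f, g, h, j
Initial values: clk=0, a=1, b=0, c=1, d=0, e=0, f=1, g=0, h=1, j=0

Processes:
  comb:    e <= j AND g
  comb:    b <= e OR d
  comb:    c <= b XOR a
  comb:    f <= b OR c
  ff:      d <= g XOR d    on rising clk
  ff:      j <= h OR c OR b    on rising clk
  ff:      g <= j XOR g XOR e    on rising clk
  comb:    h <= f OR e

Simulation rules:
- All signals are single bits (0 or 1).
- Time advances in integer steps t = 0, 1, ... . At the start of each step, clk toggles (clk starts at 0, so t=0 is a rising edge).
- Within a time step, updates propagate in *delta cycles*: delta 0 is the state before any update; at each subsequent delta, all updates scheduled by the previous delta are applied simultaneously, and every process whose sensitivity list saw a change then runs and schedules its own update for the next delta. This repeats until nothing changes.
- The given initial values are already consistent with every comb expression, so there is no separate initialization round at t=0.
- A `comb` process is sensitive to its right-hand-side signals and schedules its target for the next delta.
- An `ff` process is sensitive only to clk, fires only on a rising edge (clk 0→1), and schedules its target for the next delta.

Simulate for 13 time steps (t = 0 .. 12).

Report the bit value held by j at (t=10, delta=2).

t=0 Δ0: h=1 b=0 a=1 f=1 g=0 j=0 clk=0 d=0 e=0 c=1
  Δ1: clk:0→1
  Δ2: j:0→1
  (2Δ to stable)
t=1 Δ0: h=1 b=0 a=1 f=1 g=0 j=1 clk=1 d=0 e=0 c=1
  Δ1: clk:1→0
  (1Δ to stable)
t=2 Δ0: h=1 b=0 a=1 f=1 g=0 j=1 clk=0 d=0 e=0 c=1
  Δ1: clk:0→1
  Δ2: g:0→1
  Δ3: e:0→1
  Δ4: b:0→1
  Δ5: c:1→0
  (5Δ to stable)
t=3 Δ0: h=1 b=1 a=1 f=1 g=1 j=1 clk=1 d=0 e=1 c=0
  Δ1: clk:1→0
  (1Δ to stable)
t=4 Δ0: h=1 b=1 a=1 f=1 g=1 j=1 clk=0 d=0 e=1 c=0
  Δ1: clk:0→1
  Δ2: d:0→1
  (2Δ to stable)
t=5 Δ0: h=1 b=1 a=1 f=1 g=1 j=1 clk=1 d=1 e=1 c=0
  Δ1: clk:1→0
  (1Δ to stable)
t=6 Δ0: h=1 b=1 a=1 f=1 g=1 j=1 clk=0 d=1 e=1 c=0
  Δ1: clk:0→1
  Δ2: d:1→0
  (2Δ to stable)
t=7 Δ0: h=1 b=1 a=1 f=1 g=1 j=1 clk=1 d=0 e=1 c=0
  Δ1: clk:1→0
  (1Δ to stable)
t=8 Δ0: h=1 b=1 a=1 f=1 g=1 j=1 clk=0 d=0 e=1 c=0
  Δ1: clk:0→1
  Δ2: d:0→1
  (2Δ to stable)
t=9 Δ0: h=1 b=1 a=1 f=1 g=1 j=1 clk=1 d=1 e=1 c=0
  Δ1: clk:1→0
  (1Δ to stable)
t=10 Δ0: h=1 b=1 a=1 f=1 g=1 j=1 clk=0 d=1 e=1 c=0
  Δ1: clk:0→1
  Δ2: d:1→0
  (2Δ to stable)
t=11 Δ0: h=1 b=1 a=1 f=1 g=1 j=1 clk=1 d=0 e=1 c=0
  Δ1: clk:1→0
  (1Δ to stable)
t=12 Δ0: h=1 b=1 a=1 f=1 g=1 j=1 clk=0 d=0 e=1 c=0
  Δ1: clk:0→1
  Δ2: d:0→1
  (2Δ to stable)

1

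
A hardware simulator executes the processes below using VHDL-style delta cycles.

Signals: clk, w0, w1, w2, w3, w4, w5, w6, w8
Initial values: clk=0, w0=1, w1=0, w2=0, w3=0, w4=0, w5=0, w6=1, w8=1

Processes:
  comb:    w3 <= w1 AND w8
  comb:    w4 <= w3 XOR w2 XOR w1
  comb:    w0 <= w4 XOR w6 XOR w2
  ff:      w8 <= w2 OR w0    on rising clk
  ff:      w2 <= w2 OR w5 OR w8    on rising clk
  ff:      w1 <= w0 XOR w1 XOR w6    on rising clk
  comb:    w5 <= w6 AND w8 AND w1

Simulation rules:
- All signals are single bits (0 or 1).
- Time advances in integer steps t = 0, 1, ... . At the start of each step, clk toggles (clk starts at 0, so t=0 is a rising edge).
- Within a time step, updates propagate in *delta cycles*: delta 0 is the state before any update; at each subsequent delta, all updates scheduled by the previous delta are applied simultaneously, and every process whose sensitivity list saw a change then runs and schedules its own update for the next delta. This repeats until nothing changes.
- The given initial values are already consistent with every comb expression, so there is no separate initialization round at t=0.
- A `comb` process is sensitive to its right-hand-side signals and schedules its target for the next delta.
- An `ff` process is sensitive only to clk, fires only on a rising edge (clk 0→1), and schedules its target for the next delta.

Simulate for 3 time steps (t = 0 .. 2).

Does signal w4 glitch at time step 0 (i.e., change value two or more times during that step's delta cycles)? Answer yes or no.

[bits: w6,w3,w2,w4,clk,w1,w0,w8,w5]
t=0: Δ0=100000110 Δ1=100010110 Δ2=101010110 Δ3=101110010 Δ4=101110110 | 4Δ
t=1: Δ0=101110110 Δ1=101100110 | 1Δ
t=2: Δ0=101100110 Δ1=101110110 | 1Δ

no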